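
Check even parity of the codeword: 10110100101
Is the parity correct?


Number of 1s: 6

Yes, parity is correct (6 ones)


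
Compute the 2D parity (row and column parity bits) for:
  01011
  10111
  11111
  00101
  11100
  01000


Row parities: 101011
Column parities: 10010

Row P: 101011, Col P: 10010, Corner: 0


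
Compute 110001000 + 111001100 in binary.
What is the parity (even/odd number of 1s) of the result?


110001000 = 392
111001100 = 460
Sum = 852 = 1101010100
1s count = 5

odd parity (5 ones in 1101010100)


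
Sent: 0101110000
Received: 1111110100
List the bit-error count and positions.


XOR: 1010000100

3 error(s) at position(s): 0, 2, 7


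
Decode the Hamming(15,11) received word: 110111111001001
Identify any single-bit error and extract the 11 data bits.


Syndrome = 1: error at position 1

Data: 01111001001 (corrected bit 1)


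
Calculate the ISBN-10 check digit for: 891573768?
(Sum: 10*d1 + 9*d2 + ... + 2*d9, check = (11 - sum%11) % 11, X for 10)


Weighted sum: 323
323 mod 11 = 4

Check digit: 7


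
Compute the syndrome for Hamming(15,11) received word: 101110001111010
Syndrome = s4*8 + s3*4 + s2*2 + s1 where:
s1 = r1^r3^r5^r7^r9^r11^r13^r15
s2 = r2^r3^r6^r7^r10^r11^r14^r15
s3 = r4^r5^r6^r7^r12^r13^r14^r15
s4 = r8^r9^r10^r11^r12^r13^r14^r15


s1=1, s2=0, s3=0, s4=1

Syndrome = 9 (error at position 9)


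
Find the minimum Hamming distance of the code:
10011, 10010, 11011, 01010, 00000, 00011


Comparing all pairs, minimum distance: 1
Can detect 0 errors, correct 0 errors

1


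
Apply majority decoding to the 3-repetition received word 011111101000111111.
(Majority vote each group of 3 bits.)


Groups: 011, 111, 101, 000, 111, 111
Majority votes: 111011

111011


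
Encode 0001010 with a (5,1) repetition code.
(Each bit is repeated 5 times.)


Each bit -> 5 copies

00000000000000011111000001111100000


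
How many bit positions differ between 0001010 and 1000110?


XOR: 1001100
Count of 1s: 3

3


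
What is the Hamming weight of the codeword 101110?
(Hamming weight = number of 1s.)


Counting 1s in 101110

4


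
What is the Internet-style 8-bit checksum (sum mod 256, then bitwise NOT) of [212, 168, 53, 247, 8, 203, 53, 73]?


Sum = 1017 mod 256 = 249
Complement = 6

6


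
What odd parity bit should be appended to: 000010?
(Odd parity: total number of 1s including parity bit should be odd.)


Number of 1s in data: 1
Parity bit: 0

0


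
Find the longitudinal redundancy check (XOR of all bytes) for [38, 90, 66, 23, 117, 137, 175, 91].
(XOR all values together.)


XOR chain: 38 ^ 90 ^ 66 ^ 23 ^ 117 ^ 137 ^ 175 ^ 91 = 33

33


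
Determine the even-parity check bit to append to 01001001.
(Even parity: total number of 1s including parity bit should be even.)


Number of 1s in data: 3
Parity bit: 1

1


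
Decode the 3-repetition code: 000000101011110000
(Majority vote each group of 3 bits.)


Groups: 000, 000, 101, 011, 110, 000
Majority votes: 001110

001110


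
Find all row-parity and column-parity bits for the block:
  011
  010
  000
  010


Row parities: 0101
Column parities: 011

Row P: 0101, Col P: 011, Corner: 0


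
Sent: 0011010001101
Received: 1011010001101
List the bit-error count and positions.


XOR: 1000000000000

1 error(s) at position(s): 0


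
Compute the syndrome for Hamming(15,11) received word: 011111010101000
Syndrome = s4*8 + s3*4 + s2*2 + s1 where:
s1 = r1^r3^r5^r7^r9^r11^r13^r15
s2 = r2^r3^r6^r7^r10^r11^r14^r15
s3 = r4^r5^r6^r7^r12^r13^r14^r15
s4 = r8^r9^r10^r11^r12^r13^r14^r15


s1=0, s2=0, s3=0, s4=1

Syndrome = 8 (error at position 8)


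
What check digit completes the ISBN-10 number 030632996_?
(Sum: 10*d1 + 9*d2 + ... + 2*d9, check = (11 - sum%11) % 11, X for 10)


Weighted sum: 172
172 mod 11 = 7

Check digit: 4


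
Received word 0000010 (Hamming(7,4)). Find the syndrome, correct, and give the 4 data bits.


Syndrome = 6: error at position 6

Data: 0000 (corrected bit 6)


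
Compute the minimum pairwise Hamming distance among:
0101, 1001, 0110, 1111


Comparing all pairs, minimum distance: 2
Can detect 1 errors, correct 0 errors

2


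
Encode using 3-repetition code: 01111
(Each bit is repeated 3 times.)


Each bit -> 3 copies

000111111111111


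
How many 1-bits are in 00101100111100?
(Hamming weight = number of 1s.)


Counting 1s in 00101100111100

7


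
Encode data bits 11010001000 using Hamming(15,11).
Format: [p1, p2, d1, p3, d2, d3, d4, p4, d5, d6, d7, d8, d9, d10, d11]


Parity bits: p1=1, p2=0, p3=1, p4=1

101110110001000


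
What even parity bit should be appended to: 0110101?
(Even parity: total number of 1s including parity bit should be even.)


Number of 1s in data: 4
Parity bit: 0

0


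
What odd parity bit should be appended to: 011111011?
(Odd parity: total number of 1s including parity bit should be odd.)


Number of 1s in data: 7
Parity bit: 0

0


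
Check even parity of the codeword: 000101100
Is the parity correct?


Number of 1s: 3

No, parity error (3 ones)


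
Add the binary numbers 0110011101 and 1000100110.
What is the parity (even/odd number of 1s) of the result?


0110011101 = 413
1000100110 = 550
Sum = 963 = 1111000011
1s count = 6

even parity (6 ones in 1111000011)


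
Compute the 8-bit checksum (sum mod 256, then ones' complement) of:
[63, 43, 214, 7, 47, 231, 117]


Sum = 722 mod 256 = 210
Complement = 45

45


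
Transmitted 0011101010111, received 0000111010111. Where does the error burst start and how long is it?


XOR: 0011010000000

Burst at position 2, length 4


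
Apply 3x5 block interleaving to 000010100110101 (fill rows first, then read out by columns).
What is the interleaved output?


Matrix:
  00001
  01001
  10101
Read columns: 001010001000111

001010001000111


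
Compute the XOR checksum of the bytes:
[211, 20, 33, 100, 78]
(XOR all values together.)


XOR chain: 211 ^ 20 ^ 33 ^ 100 ^ 78 = 204

204


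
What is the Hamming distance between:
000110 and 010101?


XOR: 010011
Count of 1s: 3

3


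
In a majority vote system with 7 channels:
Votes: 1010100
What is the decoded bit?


Ones: 3 out of 7
Threshold: 4

0 (3/7 voted 1)


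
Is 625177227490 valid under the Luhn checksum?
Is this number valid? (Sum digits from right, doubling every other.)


Luhn sum = 43
43 mod 10 = 3

Invalid (Luhn sum mod 10 = 3)


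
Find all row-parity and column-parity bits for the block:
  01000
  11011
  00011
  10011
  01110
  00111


Row parities: 100111
Column parities: 01010

Row P: 100111, Col P: 01010, Corner: 0


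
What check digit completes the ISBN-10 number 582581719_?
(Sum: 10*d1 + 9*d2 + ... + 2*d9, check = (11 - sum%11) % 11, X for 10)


Weighted sum: 275
275 mod 11 = 0

Check digit: 0


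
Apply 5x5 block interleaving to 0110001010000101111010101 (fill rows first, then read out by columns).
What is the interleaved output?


Matrix:
  01100
  01010
  00010
  11110
  10101
Read columns: 0001111010100110111000001

0001111010100110111000001


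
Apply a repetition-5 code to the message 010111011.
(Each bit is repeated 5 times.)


Each bit -> 5 copies

000001111100000111111111111111000001111111111


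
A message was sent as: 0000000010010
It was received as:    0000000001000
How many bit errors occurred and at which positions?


XOR: 0000000011010

3 error(s) at position(s): 8, 9, 11


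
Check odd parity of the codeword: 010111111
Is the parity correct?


Number of 1s: 7

Yes, parity is correct (7 ones)


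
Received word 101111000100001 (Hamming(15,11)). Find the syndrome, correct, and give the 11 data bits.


Syndrome = 0: no error detected

Data: 11100100001 (no errors)


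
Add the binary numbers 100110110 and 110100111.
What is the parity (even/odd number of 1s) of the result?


100110110 = 310
110100111 = 423
Sum = 733 = 1011011101
1s count = 7

odd parity (7 ones in 1011011101)


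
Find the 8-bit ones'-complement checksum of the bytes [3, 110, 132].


Sum = 245 mod 256 = 245
Complement = 10

10


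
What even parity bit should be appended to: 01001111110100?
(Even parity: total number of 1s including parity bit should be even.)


Number of 1s in data: 8
Parity bit: 0

0


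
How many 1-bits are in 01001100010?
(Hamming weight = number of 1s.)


Counting 1s in 01001100010

4


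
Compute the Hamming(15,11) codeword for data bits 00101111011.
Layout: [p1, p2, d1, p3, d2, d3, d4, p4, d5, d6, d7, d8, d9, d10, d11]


Parity bits: p1=1, p2=1, p3=0, p4=0

110001001111011


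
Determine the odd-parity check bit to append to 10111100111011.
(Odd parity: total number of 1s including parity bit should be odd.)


Number of 1s in data: 10
Parity bit: 1

1


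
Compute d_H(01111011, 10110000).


XOR: 11001011
Count of 1s: 5

5


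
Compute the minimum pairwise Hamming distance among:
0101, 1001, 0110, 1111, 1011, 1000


Comparing all pairs, minimum distance: 1
Can detect 0 errors, correct 0 errors

1


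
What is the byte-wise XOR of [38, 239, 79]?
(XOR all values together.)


XOR chain: 38 ^ 239 ^ 79 = 134

134


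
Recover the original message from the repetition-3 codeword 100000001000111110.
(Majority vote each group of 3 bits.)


Groups: 100, 000, 001, 000, 111, 110
Majority votes: 000011

000011


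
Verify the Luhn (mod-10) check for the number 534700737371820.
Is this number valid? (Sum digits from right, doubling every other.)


Luhn sum = 67
67 mod 10 = 7

Invalid (Luhn sum mod 10 = 7)


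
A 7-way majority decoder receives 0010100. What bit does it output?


Ones: 2 out of 7
Threshold: 4

0 (2/7 voted 1)


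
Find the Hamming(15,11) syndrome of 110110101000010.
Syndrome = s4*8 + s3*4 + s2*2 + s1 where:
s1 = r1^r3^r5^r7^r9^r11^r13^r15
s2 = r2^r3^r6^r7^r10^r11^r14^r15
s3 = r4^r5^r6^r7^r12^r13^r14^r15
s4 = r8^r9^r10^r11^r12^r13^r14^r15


s1=0, s2=1, s3=0, s4=0

Syndrome = 2 (error at position 2)


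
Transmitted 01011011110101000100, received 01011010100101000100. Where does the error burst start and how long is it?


XOR: 00000001010000000000

Burst at position 7, length 3


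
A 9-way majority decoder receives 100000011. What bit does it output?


Ones: 3 out of 9
Threshold: 5

0 (3/9 voted 1)


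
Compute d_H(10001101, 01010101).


XOR: 11011000
Count of 1s: 4

4


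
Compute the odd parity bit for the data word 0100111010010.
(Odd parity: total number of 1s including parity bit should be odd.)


Number of 1s in data: 6
Parity bit: 1

1


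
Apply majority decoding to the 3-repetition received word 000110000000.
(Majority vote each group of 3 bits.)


Groups: 000, 110, 000, 000
Majority votes: 0100

0100


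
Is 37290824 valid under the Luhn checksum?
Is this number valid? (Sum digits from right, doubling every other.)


Luhn sum = 42
42 mod 10 = 2

Invalid (Luhn sum mod 10 = 2)


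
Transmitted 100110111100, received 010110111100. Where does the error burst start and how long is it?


XOR: 110000000000

Burst at position 0, length 2


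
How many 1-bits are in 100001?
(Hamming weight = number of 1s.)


Counting 1s in 100001

2


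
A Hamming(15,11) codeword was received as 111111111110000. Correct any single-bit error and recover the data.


Syndrome = 0: no error detected

Data: 11111110000 (no errors)


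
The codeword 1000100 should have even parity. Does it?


Number of 1s: 2

Yes, parity is correct (2 ones)


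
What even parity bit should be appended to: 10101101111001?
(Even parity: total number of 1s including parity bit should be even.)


Number of 1s in data: 9
Parity bit: 1

1


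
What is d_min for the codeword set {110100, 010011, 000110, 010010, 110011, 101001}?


Comparing all pairs, minimum distance: 1
Can detect 0 errors, correct 0 errors

1


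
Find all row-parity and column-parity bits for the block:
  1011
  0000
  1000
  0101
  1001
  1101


Row parities: 101001
Column parities: 0010

Row P: 101001, Col P: 0010, Corner: 1


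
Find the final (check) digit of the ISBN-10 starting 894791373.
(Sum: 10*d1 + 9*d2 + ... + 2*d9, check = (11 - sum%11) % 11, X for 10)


Weighted sum: 340
340 mod 11 = 10

Check digit: 1


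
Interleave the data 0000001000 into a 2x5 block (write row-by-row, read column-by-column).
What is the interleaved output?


Matrix:
  00000
  01000
Read columns: 0001000000

0001000000


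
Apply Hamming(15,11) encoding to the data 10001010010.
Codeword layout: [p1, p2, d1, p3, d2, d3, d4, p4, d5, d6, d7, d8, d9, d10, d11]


Parity bits: p1=1, p2=1, p3=1, p4=1

111100011010010


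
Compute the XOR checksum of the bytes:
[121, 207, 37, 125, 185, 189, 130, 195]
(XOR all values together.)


XOR chain: 121 ^ 207 ^ 37 ^ 125 ^ 185 ^ 189 ^ 130 ^ 195 = 171

171


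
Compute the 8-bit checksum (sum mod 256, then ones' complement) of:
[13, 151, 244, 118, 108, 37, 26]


Sum = 697 mod 256 = 185
Complement = 70

70


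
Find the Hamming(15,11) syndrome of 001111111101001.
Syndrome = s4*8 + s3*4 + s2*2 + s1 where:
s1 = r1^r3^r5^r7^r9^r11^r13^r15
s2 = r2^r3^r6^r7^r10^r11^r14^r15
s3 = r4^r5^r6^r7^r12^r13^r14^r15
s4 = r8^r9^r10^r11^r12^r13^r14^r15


s1=1, s2=1, s3=0, s4=1

Syndrome = 11 (error at position 11)


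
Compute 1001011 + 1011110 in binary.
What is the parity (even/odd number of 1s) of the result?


1001011 = 75
1011110 = 94
Sum = 169 = 10101001
1s count = 4

even parity (4 ones in 10101001)


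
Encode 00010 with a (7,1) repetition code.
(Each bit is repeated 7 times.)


Each bit -> 7 copies

00000000000000000000011111110000000


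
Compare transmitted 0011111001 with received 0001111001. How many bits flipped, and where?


XOR: 0010000000

1 error(s) at position(s): 2


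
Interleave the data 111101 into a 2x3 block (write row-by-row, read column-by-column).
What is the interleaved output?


Matrix:
  111
  101
Read columns: 111011

111011


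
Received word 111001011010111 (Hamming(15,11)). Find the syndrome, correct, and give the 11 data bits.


Syndrome = 0: no error detected

Data: 10101010111 (no errors)


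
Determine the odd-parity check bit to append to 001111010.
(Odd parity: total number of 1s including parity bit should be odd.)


Number of 1s in data: 5
Parity bit: 0

0


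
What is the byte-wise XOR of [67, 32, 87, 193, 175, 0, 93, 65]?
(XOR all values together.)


XOR chain: 67 ^ 32 ^ 87 ^ 193 ^ 175 ^ 0 ^ 93 ^ 65 = 70

70


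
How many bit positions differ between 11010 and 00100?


XOR: 11110
Count of 1s: 4

4


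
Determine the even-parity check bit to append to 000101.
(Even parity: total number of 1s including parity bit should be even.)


Number of 1s in data: 2
Parity bit: 0

0


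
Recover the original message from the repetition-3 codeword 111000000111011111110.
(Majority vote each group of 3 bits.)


Groups: 111, 000, 000, 111, 011, 111, 110
Majority votes: 1001111

1001111


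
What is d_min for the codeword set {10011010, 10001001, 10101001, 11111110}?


Comparing all pairs, minimum distance: 1
Can detect 0 errors, correct 0 errors

1


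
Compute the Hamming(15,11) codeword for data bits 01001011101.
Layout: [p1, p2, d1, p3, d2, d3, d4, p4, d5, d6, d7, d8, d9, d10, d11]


Parity bits: p1=1, p2=0, p3=0, p4=1

100010011011101


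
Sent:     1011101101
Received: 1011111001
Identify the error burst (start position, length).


XOR: 0000010100

Burst at position 5, length 3


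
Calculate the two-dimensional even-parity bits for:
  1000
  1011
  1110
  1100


Row parities: 1110
Column parities: 0001

Row P: 1110, Col P: 0001, Corner: 1


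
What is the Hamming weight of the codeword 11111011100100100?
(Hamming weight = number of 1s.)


Counting 1s in 11111011100100100

10


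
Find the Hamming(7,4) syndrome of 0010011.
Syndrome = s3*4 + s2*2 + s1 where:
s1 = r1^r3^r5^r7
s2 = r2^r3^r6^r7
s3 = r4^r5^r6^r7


s1=0, s2=1, s3=0

Syndrome = 2 (error at position 2)


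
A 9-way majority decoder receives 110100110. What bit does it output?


Ones: 5 out of 9
Threshold: 5

1 (5/9 voted 1)


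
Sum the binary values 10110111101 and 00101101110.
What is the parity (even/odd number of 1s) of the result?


10110111101 = 1469
00101101110 = 366
Sum = 1835 = 11100101011
1s count = 7

odd parity (7 ones in 11100101011)


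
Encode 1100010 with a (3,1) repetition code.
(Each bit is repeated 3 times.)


Each bit -> 3 copies

111111000000000111000


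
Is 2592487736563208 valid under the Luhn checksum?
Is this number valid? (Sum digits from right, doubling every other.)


Luhn sum = 83
83 mod 10 = 3

Invalid (Luhn sum mod 10 = 3)


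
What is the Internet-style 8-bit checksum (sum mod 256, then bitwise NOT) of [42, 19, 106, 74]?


Sum = 241 mod 256 = 241
Complement = 14

14


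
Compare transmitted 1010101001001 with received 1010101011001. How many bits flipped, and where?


XOR: 0000000010000

1 error(s) at position(s): 8


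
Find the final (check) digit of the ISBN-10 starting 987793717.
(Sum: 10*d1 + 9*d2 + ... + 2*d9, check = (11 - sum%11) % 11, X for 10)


Weighted sum: 381
381 mod 11 = 7

Check digit: 4


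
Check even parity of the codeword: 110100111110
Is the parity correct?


Number of 1s: 8

Yes, parity is correct (8 ones)


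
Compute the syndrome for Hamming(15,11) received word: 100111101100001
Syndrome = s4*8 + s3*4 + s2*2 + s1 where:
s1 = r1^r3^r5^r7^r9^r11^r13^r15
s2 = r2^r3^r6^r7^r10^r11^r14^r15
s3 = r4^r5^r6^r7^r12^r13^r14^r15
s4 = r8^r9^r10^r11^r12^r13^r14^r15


s1=1, s2=0, s3=1, s4=1

Syndrome = 13 (error at position 13)


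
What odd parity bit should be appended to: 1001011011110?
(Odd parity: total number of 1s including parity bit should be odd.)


Number of 1s in data: 8
Parity bit: 1

1


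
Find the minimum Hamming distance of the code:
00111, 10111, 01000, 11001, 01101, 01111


Comparing all pairs, minimum distance: 1
Can detect 0 errors, correct 0 errors

1


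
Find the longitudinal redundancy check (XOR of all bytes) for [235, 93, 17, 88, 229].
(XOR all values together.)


XOR chain: 235 ^ 93 ^ 17 ^ 88 ^ 229 = 26

26


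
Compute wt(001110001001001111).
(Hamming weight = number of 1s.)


Counting 1s in 001110001001001111

9


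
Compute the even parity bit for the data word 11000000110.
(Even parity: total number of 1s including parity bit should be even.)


Number of 1s in data: 4
Parity bit: 0

0


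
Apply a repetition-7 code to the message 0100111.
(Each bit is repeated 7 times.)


Each bit -> 7 copies

0000000111111100000000000000111111111111111111111


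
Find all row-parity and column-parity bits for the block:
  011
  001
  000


Row parities: 010
Column parities: 010

Row P: 010, Col P: 010, Corner: 1


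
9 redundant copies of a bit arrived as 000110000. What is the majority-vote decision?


Ones: 2 out of 9
Threshold: 5

0 (2/9 voted 1)


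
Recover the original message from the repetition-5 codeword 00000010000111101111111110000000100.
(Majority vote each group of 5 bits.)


Groups: 00000, 01000, 01111, 01111, 11111, 00000, 00100
Majority votes: 0011100

0011100


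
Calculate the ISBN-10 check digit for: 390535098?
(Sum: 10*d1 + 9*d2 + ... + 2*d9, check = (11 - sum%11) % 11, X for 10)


Weighted sum: 232
232 mod 11 = 1

Check digit: X


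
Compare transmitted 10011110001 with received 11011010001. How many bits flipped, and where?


XOR: 01000100000

2 error(s) at position(s): 1, 5


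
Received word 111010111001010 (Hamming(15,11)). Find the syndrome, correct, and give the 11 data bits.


Syndrome = 1: error at position 1

Data: 11011001010 (corrected bit 1)


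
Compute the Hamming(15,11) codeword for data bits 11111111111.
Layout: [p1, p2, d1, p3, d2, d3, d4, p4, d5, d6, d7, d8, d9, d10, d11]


Parity bits: p1=1, p2=1, p3=1, p4=1

111111111111111


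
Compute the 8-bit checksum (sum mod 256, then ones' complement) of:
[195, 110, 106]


Sum = 411 mod 256 = 155
Complement = 100

100


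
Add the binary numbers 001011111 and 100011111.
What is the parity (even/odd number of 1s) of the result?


001011111 = 95
100011111 = 287
Sum = 382 = 101111110
1s count = 7

odd parity (7 ones in 101111110)


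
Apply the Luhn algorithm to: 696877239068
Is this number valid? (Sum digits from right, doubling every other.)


Luhn sum = 62
62 mod 10 = 2

Invalid (Luhn sum mod 10 = 2)


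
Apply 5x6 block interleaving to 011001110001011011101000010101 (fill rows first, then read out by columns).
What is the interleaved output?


Matrix:
  011001
  110001
  011011
  101000
  010101
Read columns: 010101110110110000010010011101

010101110110110000010010011101


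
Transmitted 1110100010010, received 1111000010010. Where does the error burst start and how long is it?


XOR: 0001100000000

Burst at position 3, length 2


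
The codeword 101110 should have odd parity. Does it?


Number of 1s: 4

No, parity error (4 ones)


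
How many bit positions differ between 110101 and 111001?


XOR: 001100
Count of 1s: 2

2


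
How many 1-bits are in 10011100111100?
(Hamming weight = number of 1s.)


Counting 1s in 10011100111100

8


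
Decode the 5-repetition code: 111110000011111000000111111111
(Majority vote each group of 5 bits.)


Groups: 11111, 00000, 11111, 00000, 01111, 11111
Majority votes: 101011

101011


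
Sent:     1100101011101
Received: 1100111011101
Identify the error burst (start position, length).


XOR: 0000010000000

Burst at position 5, length 1


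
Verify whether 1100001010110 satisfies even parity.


Number of 1s: 6

Yes, parity is correct (6 ones)


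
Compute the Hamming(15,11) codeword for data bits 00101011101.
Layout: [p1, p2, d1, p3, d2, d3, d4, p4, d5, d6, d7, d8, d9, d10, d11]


Parity bits: p1=0, p2=1, p3=0, p4=1

010001011011101


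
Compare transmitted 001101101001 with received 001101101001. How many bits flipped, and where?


XOR: 000000000000

0 errors (received matches sent)


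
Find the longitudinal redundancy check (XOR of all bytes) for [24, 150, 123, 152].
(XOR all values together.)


XOR chain: 24 ^ 150 ^ 123 ^ 152 = 109

109


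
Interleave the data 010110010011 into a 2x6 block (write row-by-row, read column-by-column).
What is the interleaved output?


Matrix:
  010110
  010011
Read columns: 001100101101

001100101101


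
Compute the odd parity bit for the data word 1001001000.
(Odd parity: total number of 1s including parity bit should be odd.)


Number of 1s in data: 3
Parity bit: 0

0


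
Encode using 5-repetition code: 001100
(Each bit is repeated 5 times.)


Each bit -> 5 copies

000000000011111111110000000000


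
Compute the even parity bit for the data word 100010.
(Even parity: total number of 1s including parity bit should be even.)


Number of 1s in data: 2
Parity bit: 0

0


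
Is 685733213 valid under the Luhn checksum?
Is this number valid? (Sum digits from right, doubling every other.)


Luhn sum = 39
39 mod 10 = 9

Invalid (Luhn sum mod 10 = 9)


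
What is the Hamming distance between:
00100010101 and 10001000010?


XOR: 10101010111
Count of 1s: 7

7


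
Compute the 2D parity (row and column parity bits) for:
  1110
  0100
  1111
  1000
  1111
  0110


Row parities: 110100
Column parities: 0100

Row P: 110100, Col P: 0100, Corner: 1


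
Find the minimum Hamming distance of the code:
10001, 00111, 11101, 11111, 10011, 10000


Comparing all pairs, minimum distance: 1
Can detect 0 errors, correct 0 errors

1


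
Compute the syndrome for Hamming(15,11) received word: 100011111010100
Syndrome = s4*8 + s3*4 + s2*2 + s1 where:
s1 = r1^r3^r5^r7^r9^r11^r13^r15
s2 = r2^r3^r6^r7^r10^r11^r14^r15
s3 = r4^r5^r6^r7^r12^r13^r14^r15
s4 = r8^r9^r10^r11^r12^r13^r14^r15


s1=0, s2=1, s3=0, s4=0

Syndrome = 2 (error at position 2)


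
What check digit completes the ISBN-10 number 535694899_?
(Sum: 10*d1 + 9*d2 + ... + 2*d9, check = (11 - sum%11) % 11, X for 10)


Weighted sum: 310
310 mod 11 = 2

Check digit: 9


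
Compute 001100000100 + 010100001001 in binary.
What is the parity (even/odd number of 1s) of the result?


001100000100 = 772
010100001001 = 1289
Sum = 2061 = 100000001101
1s count = 4

even parity (4 ones in 100000001101)


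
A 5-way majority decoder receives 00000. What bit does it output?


Ones: 0 out of 5
Threshold: 3

0 (0/5 voted 1)


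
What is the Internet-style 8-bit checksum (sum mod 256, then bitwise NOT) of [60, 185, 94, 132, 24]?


Sum = 495 mod 256 = 239
Complement = 16

16


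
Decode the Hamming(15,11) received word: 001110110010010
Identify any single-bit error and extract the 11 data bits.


Syndrome = 8: error at position 8

Data: 11010010010 (corrected bit 8)


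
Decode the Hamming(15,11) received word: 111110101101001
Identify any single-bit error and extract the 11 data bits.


Syndrome = 6: error at position 6

Data: 11111101001 (corrected bit 6)


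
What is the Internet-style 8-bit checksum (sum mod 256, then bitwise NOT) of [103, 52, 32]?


Sum = 187 mod 256 = 187
Complement = 68

68


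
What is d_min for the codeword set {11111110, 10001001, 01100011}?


Comparing all pairs, minimum distance: 5
Can detect 4 errors, correct 2 errors

5


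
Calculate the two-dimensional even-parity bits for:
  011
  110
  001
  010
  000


Row parities: 00110
Column parities: 110

Row P: 00110, Col P: 110, Corner: 0


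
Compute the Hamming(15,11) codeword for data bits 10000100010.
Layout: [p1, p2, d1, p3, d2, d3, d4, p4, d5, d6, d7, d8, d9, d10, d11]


Parity bits: p1=1, p2=1, p3=1, p4=0

111100000100010


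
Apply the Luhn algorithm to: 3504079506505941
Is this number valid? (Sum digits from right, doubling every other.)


Luhn sum = 62
62 mod 10 = 2

Invalid (Luhn sum mod 10 = 2)


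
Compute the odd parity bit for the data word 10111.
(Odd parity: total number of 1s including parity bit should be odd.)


Number of 1s in data: 4
Parity bit: 1

1


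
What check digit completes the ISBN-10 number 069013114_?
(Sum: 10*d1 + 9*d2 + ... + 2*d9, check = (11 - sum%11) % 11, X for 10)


Weighted sum: 162
162 mod 11 = 8

Check digit: 3


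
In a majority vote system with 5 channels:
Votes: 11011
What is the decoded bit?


Ones: 4 out of 5
Threshold: 3

1 (4/5 voted 1)


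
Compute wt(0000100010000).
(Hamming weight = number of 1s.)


Counting 1s in 0000100010000

2


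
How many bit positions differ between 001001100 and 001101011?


XOR: 000100111
Count of 1s: 4

4


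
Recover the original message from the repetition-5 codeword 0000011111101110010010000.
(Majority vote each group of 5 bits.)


Groups: 00000, 11111, 10111, 00100, 10000
Majority votes: 01100

01100


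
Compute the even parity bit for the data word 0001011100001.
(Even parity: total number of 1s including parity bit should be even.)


Number of 1s in data: 5
Parity bit: 1

1


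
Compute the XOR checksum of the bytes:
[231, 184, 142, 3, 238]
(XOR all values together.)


XOR chain: 231 ^ 184 ^ 142 ^ 3 ^ 238 = 60

60


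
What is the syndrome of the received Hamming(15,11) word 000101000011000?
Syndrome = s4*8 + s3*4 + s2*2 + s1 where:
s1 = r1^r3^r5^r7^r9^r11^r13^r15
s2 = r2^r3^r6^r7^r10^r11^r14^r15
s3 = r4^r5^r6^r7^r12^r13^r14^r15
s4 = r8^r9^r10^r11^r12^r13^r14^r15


s1=1, s2=0, s3=1, s4=0

Syndrome = 5 (error at position 5)


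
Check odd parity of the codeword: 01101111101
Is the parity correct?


Number of 1s: 8

No, parity error (8 ones)


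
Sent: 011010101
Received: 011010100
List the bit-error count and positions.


XOR: 000000001

1 error(s) at position(s): 8


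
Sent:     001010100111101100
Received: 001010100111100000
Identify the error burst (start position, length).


XOR: 000000000000001100

Burst at position 14, length 2


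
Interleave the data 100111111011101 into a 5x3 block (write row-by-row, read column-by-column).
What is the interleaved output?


Matrix:
  100
  111
  111
  011
  101
Read columns: 111010111001111

111010111001111


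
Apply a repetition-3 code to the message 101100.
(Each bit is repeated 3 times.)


Each bit -> 3 copies

111000111111000000


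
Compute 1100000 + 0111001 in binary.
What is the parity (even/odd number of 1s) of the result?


1100000 = 96
0111001 = 57
Sum = 153 = 10011001
1s count = 4

even parity (4 ones in 10011001)


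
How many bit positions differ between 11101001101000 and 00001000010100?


XOR: 11100001111100
Count of 1s: 8

8


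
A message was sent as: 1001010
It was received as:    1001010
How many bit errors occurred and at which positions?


XOR: 0000000

0 errors (received matches sent)


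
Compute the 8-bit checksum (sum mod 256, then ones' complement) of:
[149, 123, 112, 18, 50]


Sum = 452 mod 256 = 196
Complement = 59

59


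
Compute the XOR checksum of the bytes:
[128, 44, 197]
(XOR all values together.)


XOR chain: 128 ^ 44 ^ 197 = 105

105


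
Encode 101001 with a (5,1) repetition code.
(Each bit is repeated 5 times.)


Each bit -> 5 copies

111110000011111000000000011111


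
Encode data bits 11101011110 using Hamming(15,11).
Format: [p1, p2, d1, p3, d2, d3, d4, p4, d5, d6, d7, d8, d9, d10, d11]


Parity bits: p1=1, p2=0, p3=1, p4=1

101111011011110


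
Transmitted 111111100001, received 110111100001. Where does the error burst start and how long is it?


XOR: 001000000000

Burst at position 2, length 1


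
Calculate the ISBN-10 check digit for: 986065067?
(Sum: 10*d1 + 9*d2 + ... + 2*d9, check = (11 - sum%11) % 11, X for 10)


Weighted sum: 303
303 mod 11 = 6

Check digit: 5


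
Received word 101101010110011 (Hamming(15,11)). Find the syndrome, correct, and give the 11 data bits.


Syndrome = 8: error at position 8

Data: 10100110011 (corrected bit 8)


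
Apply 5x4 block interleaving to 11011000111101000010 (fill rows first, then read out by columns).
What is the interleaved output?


Matrix:
  1101
  1000
  1111
  0100
  0010
Read columns: 11100101100010110100

11100101100010110100


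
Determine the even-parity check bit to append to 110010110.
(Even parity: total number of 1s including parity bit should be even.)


Number of 1s in data: 5
Parity bit: 1

1


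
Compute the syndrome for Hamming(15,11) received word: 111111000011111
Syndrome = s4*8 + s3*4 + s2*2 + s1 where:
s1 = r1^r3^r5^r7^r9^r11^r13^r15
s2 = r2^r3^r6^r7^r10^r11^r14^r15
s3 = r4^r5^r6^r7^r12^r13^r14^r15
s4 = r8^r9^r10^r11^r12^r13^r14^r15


s1=0, s2=0, s3=1, s4=1

Syndrome = 12 (error at position 12)


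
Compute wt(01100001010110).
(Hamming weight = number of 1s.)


Counting 1s in 01100001010110

6


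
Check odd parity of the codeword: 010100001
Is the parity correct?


Number of 1s: 3

Yes, parity is correct (3 ones)


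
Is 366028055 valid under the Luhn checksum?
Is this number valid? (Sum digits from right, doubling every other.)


Luhn sum = 27
27 mod 10 = 7

Invalid (Luhn sum mod 10 = 7)


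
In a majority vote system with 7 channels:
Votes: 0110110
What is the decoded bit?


Ones: 4 out of 7
Threshold: 4

1 (4/7 voted 1)


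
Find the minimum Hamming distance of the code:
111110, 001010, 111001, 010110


Comparing all pairs, minimum distance: 2
Can detect 1 errors, correct 0 errors

2


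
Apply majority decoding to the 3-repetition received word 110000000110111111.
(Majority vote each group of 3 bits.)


Groups: 110, 000, 000, 110, 111, 111
Majority votes: 100111

100111


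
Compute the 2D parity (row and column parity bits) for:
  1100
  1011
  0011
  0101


Row parities: 0100
Column parities: 0001

Row P: 0100, Col P: 0001, Corner: 1


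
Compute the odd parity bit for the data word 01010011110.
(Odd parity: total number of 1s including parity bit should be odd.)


Number of 1s in data: 6
Parity bit: 1

1


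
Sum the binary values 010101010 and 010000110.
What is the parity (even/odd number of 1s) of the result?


010101010 = 170
010000110 = 134
Sum = 304 = 100110000
1s count = 3

odd parity (3 ones in 100110000)


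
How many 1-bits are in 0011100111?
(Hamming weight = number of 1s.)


Counting 1s in 0011100111

6


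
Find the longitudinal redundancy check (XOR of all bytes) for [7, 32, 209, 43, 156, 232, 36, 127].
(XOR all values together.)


XOR chain: 7 ^ 32 ^ 209 ^ 43 ^ 156 ^ 232 ^ 36 ^ 127 = 242

242


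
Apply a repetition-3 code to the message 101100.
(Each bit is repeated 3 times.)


Each bit -> 3 copies

111000111111000000


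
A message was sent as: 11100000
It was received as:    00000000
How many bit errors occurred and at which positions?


XOR: 11100000

3 error(s) at position(s): 0, 1, 2


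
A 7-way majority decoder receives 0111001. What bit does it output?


Ones: 4 out of 7
Threshold: 4

1 (4/7 voted 1)


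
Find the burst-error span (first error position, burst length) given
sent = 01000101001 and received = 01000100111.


XOR: 00000001110

Burst at position 7, length 3


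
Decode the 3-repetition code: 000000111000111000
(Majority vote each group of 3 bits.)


Groups: 000, 000, 111, 000, 111, 000
Majority votes: 001010

001010


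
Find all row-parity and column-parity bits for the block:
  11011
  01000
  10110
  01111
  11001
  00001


Row parities: 011011
Column parities: 10010

Row P: 011011, Col P: 10010, Corner: 0


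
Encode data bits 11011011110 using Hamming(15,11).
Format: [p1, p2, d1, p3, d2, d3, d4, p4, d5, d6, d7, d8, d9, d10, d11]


Parity bits: p1=0, p2=0, p3=1, p4=1

001110111011110


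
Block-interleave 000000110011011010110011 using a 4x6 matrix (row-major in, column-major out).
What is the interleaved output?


Matrix:
  000000
  110011
  011010
  110011
Read columns: 010101110010000001110101

010101110010000001110101


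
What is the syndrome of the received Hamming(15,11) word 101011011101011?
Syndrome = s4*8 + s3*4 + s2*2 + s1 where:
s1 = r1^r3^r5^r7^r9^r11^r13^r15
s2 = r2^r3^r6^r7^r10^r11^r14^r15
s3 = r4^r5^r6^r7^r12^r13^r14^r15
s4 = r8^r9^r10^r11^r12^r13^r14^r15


s1=1, s2=1, s3=1, s4=0

Syndrome = 7 (error at position 7)


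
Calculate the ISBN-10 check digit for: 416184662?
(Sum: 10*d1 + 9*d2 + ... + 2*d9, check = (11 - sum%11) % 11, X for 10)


Weighted sum: 218
218 mod 11 = 9

Check digit: 2


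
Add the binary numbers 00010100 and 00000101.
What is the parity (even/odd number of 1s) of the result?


00010100 = 20
00000101 = 5
Sum = 25 = 11001
1s count = 3

odd parity (3 ones in 11001)


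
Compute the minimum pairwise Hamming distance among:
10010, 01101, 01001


Comparing all pairs, minimum distance: 1
Can detect 0 errors, correct 0 errors

1


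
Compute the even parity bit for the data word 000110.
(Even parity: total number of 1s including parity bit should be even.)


Number of 1s in data: 2
Parity bit: 0

0


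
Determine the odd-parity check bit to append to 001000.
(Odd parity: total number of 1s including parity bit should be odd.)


Number of 1s in data: 1
Parity bit: 0

0


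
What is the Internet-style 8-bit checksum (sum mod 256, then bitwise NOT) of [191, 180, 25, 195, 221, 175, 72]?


Sum = 1059 mod 256 = 35
Complement = 220

220


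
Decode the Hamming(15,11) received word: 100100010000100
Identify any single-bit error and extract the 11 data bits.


Syndrome = 0: no error detected

Data: 00000000100 (no errors)


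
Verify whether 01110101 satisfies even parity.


Number of 1s: 5

No, parity error (5 ones)


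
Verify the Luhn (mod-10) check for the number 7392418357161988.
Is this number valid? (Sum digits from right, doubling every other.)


Luhn sum = 80
80 mod 10 = 0

Valid (Luhn sum mod 10 = 0)


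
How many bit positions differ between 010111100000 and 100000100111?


XOR: 110111000111
Count of 1s: 8

8


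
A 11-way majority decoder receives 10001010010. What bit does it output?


Ones: 4 out of 11
Threshold: 6

0 (4/11 voted 1)


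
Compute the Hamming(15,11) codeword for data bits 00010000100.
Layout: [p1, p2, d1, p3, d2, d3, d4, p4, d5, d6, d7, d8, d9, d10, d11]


Parity bits: p1=0, p2=1, p3=0, p4=1

010000110000100


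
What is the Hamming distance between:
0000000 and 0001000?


XOR: 0001000
Count of 1s: 1

1


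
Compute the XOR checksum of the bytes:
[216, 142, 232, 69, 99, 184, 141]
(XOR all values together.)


XOR chain: 216 ^ 142 ^ 232 ^ 69 ^ 99 ^ 184 ^ 141 = 173

173


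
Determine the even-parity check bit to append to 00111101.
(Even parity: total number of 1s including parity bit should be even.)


Number of 1s in data: 5
Parity bit: 1

1


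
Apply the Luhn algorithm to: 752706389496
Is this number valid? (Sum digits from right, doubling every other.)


Luhn sum = 69
69 mod 10 = 9

Invalid (Luhn sum mod 10 = 9)


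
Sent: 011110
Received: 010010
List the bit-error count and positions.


XOR: 001100

2 error(s) at position(s): 2, 3


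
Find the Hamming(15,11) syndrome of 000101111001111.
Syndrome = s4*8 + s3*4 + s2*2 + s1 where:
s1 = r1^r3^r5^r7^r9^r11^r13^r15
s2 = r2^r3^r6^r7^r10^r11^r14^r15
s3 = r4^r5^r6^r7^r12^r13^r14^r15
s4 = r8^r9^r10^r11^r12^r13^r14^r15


s1=0, s2=0, s3=1, s4=0

Syndrome = 4 (error at position 4)


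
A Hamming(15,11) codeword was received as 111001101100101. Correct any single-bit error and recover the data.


Syndrome = 0: no error detected

Data: 10111100101 (no errors)


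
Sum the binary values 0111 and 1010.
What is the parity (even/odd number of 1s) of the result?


0111 = 7
1010 = 10
Sum = 17 = 10001
1s count = 2

even parity (2 ones in 10001)


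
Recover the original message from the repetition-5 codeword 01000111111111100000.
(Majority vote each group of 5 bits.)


Groups: 01000, 11111, 11111, 00000
Majority votes: 0110

0110


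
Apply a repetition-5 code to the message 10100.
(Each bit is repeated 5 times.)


Each bit -> 5 copies

1111100000111110000000000


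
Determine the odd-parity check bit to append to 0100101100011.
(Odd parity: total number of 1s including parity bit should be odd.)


Number of 1s in data: 6
Parity bit: 1

1


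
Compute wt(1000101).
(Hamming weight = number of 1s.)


Counting 1s in 1000101

3


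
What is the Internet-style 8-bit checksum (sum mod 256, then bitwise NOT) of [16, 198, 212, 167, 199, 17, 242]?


Sum = 1051 mod 256 = 27
Complement = 228

228


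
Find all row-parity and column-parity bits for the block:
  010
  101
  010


Row parities: 101
Column parities: 101

Row P: 101, Col P: 101, Corner: 0


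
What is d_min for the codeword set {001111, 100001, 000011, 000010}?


Comparing all pairs, minimum distance: 1
Can detect 0 errors, correct 0 errors

1


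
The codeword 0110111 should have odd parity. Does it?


Number of 1s: 5

Yes, parity is correct (5 ones)


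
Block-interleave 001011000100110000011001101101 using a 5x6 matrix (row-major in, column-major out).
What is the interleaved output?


Matrix:
  001011
  000100
  110000
  011001
  101101
Read columns: 001010011010011010011000010011

001010011010011010011000010011


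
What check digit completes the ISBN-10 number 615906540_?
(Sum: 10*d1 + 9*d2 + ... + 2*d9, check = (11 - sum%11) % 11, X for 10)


Weighted sum: 234
234 mod 11 = 3

Check digit: 8
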